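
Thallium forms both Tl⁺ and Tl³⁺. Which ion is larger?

Tl⁺

Both ions have Z = 81 protons, but Tl³⁺ has lost more electrons, so its remaining electrons feel a larger effective nuclear charge per electron and are pulled in more tightly.
Higher positive charge → smaller ion, so Tl⁺ > Tl³⁺.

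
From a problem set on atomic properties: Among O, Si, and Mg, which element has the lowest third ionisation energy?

After 2 electrons have been removed, what remains? O²⁺ still has 4 valence electrons; Si²⁺ still has 2 valence electrons; Mg²⁺ is the bare [Ne] core.
Breaking into a closed-shell core is much more expensive than removing a leftover valence electron — Mg has the largest IE_3 here.
Valence configurations: O²⁺ [He]2s²2p², Si²⁺ [Ne]3s².
The numbers (kJ/mol): O 5300, Si 3232, Mg 7733.
Overall IE_3 order: Si < O < Mg.

Si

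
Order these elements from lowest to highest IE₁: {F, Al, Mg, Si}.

F is in period 2, group 17; Mg is in period 3, group 2; Al is in period 3, group 13; Si is in period 3, group 14.
Removing the outermost electron gets harder across a period and easier down a group.
Neither a single period nor a single group — weigh both effects.
Mg > Al: this pair runs against the simple trend — see the exception note.
Si > Mg: Si lies to the right of Mg in period 3, so the across-period effect alone puts Si higher.
F > Si: relative to Si, both the across-period and down-group shifts push F's first ionization energy up.
Note the exception: Mg has a higher first ionization energy than Al, contrary to the simple trend — Al's single 3p electron is easier to remove than one from Mg's filled 3s².
For reference (kJ/mol): F 1681, Mg 738, Al 578, Si 786.
So from lowest to highest: Al < Mg < Si < F.

Al < Mg < Si < F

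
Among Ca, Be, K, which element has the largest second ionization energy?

K

Consider each +1 ion: Ca⁺ still has 1 valence electron; Be⁺ still has 1 valence electron; K⁺ is the bare [Ar] core.
Pulling an electron out of a noble-gas core costs far more than removing a remaining valence electron, so K sits at the high end of IE_2.
Valence configurations: Ca⁺ [Ar]4s¹, Be⁺ [He]2s¹.
Approximate IE_2 values (kJ/mol): Ca 1145, Be 1757, K 3052.
Hence IE_2: Ca < Be < K.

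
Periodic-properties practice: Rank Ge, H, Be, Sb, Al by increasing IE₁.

Al < Ge < Sb < Be < H

H is in period 1, group 1; Be is in period 2, group 2; Al is in period 3, group 13; Ge is in period 4, group 14; Sb is in period 5, group 15.
First ionization energy rises across a period (greater Z_eff holds electrons more tightly) and falls down a group (valence electrons are farther from the nucleus).
These sit on a diagonal, where the across-period and down-group effects partly cancel.
Ge > Al: the two effects oppose for this pair; the across-period effect wins (762 vs 578 kJ/mol).
Sb > Ge: period and group pull opposite ways; the across-period shift dominates (831 vs 762 kJ/mol).
Be > Sb: period and group pull opposite ways; the down-group shift dominates (900 vs 831 kJ/mol).
H > Be: the two effects oppose for this pair; the down-group effect wins (1312 vs 900 kJ/mol).
For reference (kJ/mol): H 1312, Be 900, Al 578, Ge 762, Sb 831.
So from lowest to highest: Al < Ge < Sb < Be < H.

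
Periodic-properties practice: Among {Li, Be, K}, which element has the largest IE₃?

Be

Consider each +2 ion: Li²⁺ is already 1 electron into the core; Be²⁺ is the bare [He] core; K²⁺ is already 1 electron into the core.
All of these are removing an electron from a noble-gas core or deeper; the smaller core (lower principal quantum number) is held far more tightly, and within a period the higher nuclear charge binds the same core more tightly.
Approximate IE_3 values (kJ/mol): Li 11815, Be 14849, K 4420.
Putting it together, IE_3: K < Li < Be.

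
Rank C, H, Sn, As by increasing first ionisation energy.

Sn < As < C < H

First ionization energy rises across a period (greater Z_eff holds electrons more tightly) and falls down a group (valence electrons are farther from the nucleus).
These span different periods and groups, so the two trends combine.
As > Sn: relative to Sn, both the across-period and down-group shifts push As's first ionization energy up.
C > As: the two effects oppose for this pair; the down-group effect wins (1086 vs 947 kJ/mol).
H > C: the two effects oppose for this pair; the down-group effect wins (1312 vs 1086 kJ/mol).
Approximate values (kJ/mol): H 1312, C 1086, As 947, Sn 709.
So from lowest to highest: Sn < As < C < H.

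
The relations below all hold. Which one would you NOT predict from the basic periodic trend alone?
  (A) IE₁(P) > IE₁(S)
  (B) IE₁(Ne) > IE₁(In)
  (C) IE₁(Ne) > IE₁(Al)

The general trend: IE₁ increases across a period and decreases down a group.
(A) P (period 3, group 15) vs S (period 3, group 16): the stated order contradicts the simple trend.
(B) Ne (period 2, group 18) vs In (period 5, group 13): the stated order agrees with the simple trend.
(C) Ne (period 2, group 18) vs Al (period 3, group 13): the stated order agrees with the simple trend.
The exception is (A): S (3p⁴) ionizes more easily than half-filled P (3p³) because the paired 3p electron in S is pushed out by e⁻–e⁻ repulsion.

(A)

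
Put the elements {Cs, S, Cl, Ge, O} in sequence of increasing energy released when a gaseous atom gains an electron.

Cs < Ge < O < S < Cl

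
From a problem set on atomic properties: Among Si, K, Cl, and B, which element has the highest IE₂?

K

After 1 electron has been removed, what remains? Si⁺ still has 3 valence electrons; K⁺ is the bare [Ar] core; Cl⁺ still has 6 valence electrons; B⁺ still has 2 valence electrons.
Breaking into a closed-shell core is much more expensive than removing a leftover valence electron — K has the largest IE_2 here.
Valence configurations: Si⁺ [Ne]3s²3p¹, Cl⁺ [Ne]3s²3p⁴, B⁺ [He]2s².
Tabulated IE_2 (kJ/mol): Si 1577, K 3052, Cl 2298, B 2427.
So the second ionization energies run Si < Cl < B < K.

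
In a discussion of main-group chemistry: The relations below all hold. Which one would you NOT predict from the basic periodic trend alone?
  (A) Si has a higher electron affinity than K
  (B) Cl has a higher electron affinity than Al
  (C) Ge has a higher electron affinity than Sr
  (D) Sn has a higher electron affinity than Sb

The general trend: electron affinity increases across a period and decreases down a group.
(A) Si (period 3, group 14) vs K (period 4, group 1): the stated order agrees with the simple trend.
(B) Cl (period 3, group 17) vs Al (period 3, group 13): the stated order agrees with the simple trend.
(C) Ge (period 4, group 14) vs Sr (period 5, group 2): the stated order agrees with the simple trend.
(D) Sn (period 5, group 14) vs Sb (period 5, group 15): the stated order contradicts the simple trend.
The exception is (D): adding an electron to Sb's half-filled 5p³ is unfavourable, so Sn has the more exothermic EA.

(D)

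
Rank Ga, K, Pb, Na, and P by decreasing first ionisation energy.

P > Pb > Ga > Na > K

Na is in period 3, group 1; P is in period 3, group 15; K is in period 4, group 1; Ga is in period 4, group 13; Pb is in period 6, group 14.
Removing the outermost electron gets harder across a period and easier down a group.
Here both period and group differ, so the two effects have to be weighed against each other.
Na > K: they share group 1; the group trend gives Na the larger value.
Ga > Na: the two effects oppose for this pair; the across-period effect wins (579 vs 496 kJ/mol).
Pb > Ga: the two effects oppose for this pair; the across-period effect wins (716 vs 579 kJ/mol).
P > Pb: both effects reinforce here, so P is clearly the higher of the two.
Tabulated first ionization energy (kJ/mol): Na 496, P 1012, K 419, Ga 579, Pb 716.
So from highest to lowest: P > Pb > Ga > Na > K.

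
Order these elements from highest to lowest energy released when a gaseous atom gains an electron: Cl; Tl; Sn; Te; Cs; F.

Cl > F > Te > Sn > Cs > Tl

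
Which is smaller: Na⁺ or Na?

Forming Na⁺ removes 1 electron from Na. Fewer electrons for the same nuclear charge means less shielding and a higher Z_eff on the remaining electrons, and for main-group metals the entire outer shell is lost.
A cation is smaller than its parent atom: Na⁺ < Na.

Na⁺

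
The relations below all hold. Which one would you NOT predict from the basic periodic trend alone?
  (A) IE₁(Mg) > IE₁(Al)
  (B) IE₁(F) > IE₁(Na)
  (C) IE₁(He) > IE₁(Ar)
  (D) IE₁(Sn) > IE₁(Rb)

(A)

The general trend: IE₁ increases across a period and decreases down a group.
(A) Mg (period 3, group 2) vs Al (period 3, group 13): the stated order contradicts the simple trend.
(B) F (period 2, group 17) vs Na (period 3, group 1): the stated order agrees with the simple trend.
(C) He (period 1, group 18) vs Ar (period 3, group 18): the stated order agrees with the simple trend.
(D) Sn (period 5, group 14) vs Rb (period 5, group 1): the stated order agrees with the simple trend.
The exception is (A): Al's single 3p electron is easier to remove than one from Mg's filled 3s².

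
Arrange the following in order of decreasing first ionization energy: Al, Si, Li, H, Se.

H is in period 1, group 1; Li is in period 2, group 1; Al is in period 3, group 13; Si is in period 3, group 14; Se is in period 4, group 16.
First ionization energy rises across a period (greater Z_eff holds electrons more tightly) and falls down a group (valence electrons are farther from the nucleus).
Neither a single period nor a single group — weigh both effects.
Al > Li: period and group pull opposite ways; the across-period shift dominates (578 vs 520 kJ/mol).
Si > Al: Si lies to the right of Al in period 3, so the across-period effect alone puts Si higher.
Se > Si: the two effects oppose for this pair; the across-period effect wins (941 vs 786 kJ/mol).
H > Se: period and group pull opposite ways; the down-group shift dominates (1312 vs 941 kJ/mol).
For reference (kJ/mol): H 1312, Li 520, Al 578, Si 786, Se 941.
So from highest to lowest: H > Se > Si > Al > Li.

H > Se > Si > Al > Li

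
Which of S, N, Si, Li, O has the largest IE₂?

Consider each +1 ion: S⁺ still has 5 valence electrons; N⁺ still has 4 valence electrons; Si⁺ still has 3 valence electrons; Li⁺ is the bare [He] core; O⁺ still has 5 valence electrons.
Pulling an electron out of a noble-gas core costs far more than removing a remaining valence electron, so Li sits at the high end of IE_2.
Valence configurations: S⁺ [Ne]3s²3p³, N⁺ [He]2s²2p², Si⁺ [Ne]3s²3p¹, O⁺ [He]2s²2p³.
Tabulated IE_2 (kJ/mol): S 2252, N 2856, Si 1577, Li 7298, O 3388.
So the second ionization energies run Si < S < N < O < Li.

Li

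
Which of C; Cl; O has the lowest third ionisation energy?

Cl

After 2 electrons have been removed, what remains? C²⁺ still has 2 valence electrons; Cl²⁺ still has 5 valence electrons; O²⁺ still has 4 valence electrons.
All are still removing valence electrons, so compare the +2 ions as you would atoms: IE_3 generally rises across a period (higher Z_eff) and falls down a group (larger shell), subject to the usual subshell exceptions.
Valence configurations: C²⁺ [He]2s², Cl²⁺ [Ne]3s²3p³, O²⁺ [He]2s²2p².
The numbers (kJ/mol): C 4620, Cl 3822, O 5300.
Putting it together, IE_3: Cl < C < O.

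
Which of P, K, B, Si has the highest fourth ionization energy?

B

After 3 electrons have been removed, what remains? P³⁺ still has 2 valence electrons; K³⁺ is already 2 electrons into the core; B³⁺ is the bare [He] core; Si³⁺ still has 1 valence electron.
Breaking into a closed-shell core is much more expensive than removing a leftover valence electron — K and B have the largest IE_4 here.
Valence configurations: P³⁺ [Ne]3s², Si³⁺ [Ne]3s¹.
Approximate IE_4 values (kJ/mol): P 4964, K 5877, B 25026, Si 4356.
Hence IE_4: Si < P < K < B.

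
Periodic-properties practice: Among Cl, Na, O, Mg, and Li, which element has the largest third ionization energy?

Li

IE_3 is the cost of taking one more electron from the +2 cation: Cl²⁺ still has 5 valence electrons; Na²⁺ is already 1 electron into the core; O²⁺ still has 4 valence electrons; Mg²⁺ is the bare [Ne] core; Li²⁺ is already 1 electron into the core.
Breaking into a closed-shell core is much more expensive than removing a leftover valence electron — Na, Mg and Li have the largest IE_3 here.
Valence configurations: Cl²⁺ [Ne]3s²3p³, O²⁺ [He]2s²2p².
The numbers (kJ/mol): Cl 3822, Na 6910, O 5300, Mg 7733, Li 11815.
Putting it together, IE_3: Cl < O < Na < Mg < Li.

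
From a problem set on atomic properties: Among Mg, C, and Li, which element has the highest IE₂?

Li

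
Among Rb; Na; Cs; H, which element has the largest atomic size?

Cs

H is in period 1, group 1; Na is in period 3, group 1; Rb is in period 5, group 1; Cs is in period 6, group 1.
Across a period the added protons contract the valence shell; down a group each new principal shell makes the atom larger.
All are in group 1, so atomic radius increases down the group.
The largest atomic size among these belongs to Cs.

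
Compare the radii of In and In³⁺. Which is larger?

In

Forming In³⁺ removes 3 electrons from In. Fewer electrons for the same nuclear charge means less shielding and a higher Z_eff on the remaining electrons, and for main-group metals the entire outer shell is lost.
A cation is smaller than its parent atom: In³⁺ < In.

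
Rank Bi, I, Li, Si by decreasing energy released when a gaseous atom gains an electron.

I, Si, Bi, Li

Electron affinity generally becomes more exothermic across a period toward the halogens and less exothermic down a group.
Neither a single period nor a single group — weigh both effects.
Bi > Li: the two effects oppose for this pair; the across-period effect wins (91 vs 60 kJ/mol).
Si > Bi: period and group pull opposite ways; the down-group shift dominates (134 vs 91 kJ/mol).
I > Si: the two effects oppose for this pair; the across-period effect wins (295 vs 134 kJ/mol).
Approximate values (kJ/mol): Li 60, Si 134, I 295, Bi 91.
So from highest to lowest: I > Si > Bi > Li.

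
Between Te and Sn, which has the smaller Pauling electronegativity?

Sn is in period 5, group 14; Te is in period 5, group 16.
Electronegativity increases across a period and decreases down a group, tracking effective nuclear charge and atomic size.
All lie in period 5, so electronegativity increases left to right.
So Sn has the smaller Pauling electronegativity (Sn < Te).

Sn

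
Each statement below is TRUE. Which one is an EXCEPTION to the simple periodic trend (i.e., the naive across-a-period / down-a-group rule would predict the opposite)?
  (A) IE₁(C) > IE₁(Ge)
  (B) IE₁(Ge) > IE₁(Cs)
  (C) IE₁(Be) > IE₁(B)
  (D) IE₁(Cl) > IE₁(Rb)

(C)

The general trend: first ionisation energy increases across a period and decreases down a group.
(A) C (period 2, group 14) vs Ge (period 4, group 14): the stated order agrees with the simple trend.
(B) Ge (period 4, group 14) vs Cs (period 6, group 1): the stated order agrees with the simple trend.
(C) Be (period 2, group 2) vs B (period 2, group 13): the stated order contradicts the simple trend.
(D) Cl (period 3, group 17) vs Rb (period 5, group 1): the stated order agrees with the simple trend.
The exception is (C): removing B's lone 2p electron is easier than breaking Be's filled 2s².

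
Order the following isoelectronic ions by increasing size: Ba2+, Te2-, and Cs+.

All of these have 54 electrons, so size is governed by nuclear charge alone: the more protons, the stronger the pull on the same electron cloud, and the smaller the ion.
Nuclear charges: Ba2+ (Z=56), Cs+ (Z=55), Te2- (Z=52).
Smallest to largest: Ba2+ < Cs+ < Te2-.

Ba2+, Cs+, Te2-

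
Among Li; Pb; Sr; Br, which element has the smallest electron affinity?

Sr

Li is in period 2, group 1; Br is in period 4, group 17; Sr is in period 5, group 2; Pb is in period 6, group 14.
Adding an electron releases more energy for atoms nearer the top right (short of the noble gases).
Neither a single period nor a single group — weigh both effects.
Pb > Sr: period and group pull opposite ways; the across-period shift dominates (35 vs 5 kJ/mol).
Li > Pb: the two effects oppose for this pair; the down-group effect wins (60 vs 35 kJ/mol).
Br > Li: the two effects oppose for this pair; the across-period effect wins (325 vs 60 kJ/mol).
Tabulated electron affinity (kJ/mol): Li 60, Br 325, Sr 5, Pb 35.
The smallest electron affinity among these belongs to Sr.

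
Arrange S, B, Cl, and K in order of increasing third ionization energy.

S, B, Cl, K

After 2 electrons have been removed, what remains? S²⁺ still has 4 valence electrons; B²⁺ still has 1 valence electron; Cl²⁺ still has 5 valence electrons; K²⁺ is already 1 electron into the core.
Pulling an electron out of a noble-gas core costs far more than removing a remaining valence electron, so K sits at the high end of IE_3.
Valence configurations: S²⁺ [Ne]3s²3p², B²⁺ [He]2s¹, Cl²⁺ [Ne]3s²3p³.
The numbers (kJ/mol): S 3357, B 3660, Cl 3822, K 4420.
Hence IE_3: S < B < Cl < K.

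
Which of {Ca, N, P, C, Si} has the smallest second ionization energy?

The second ionization energy removes an electron from the +1 ion. For each element: Ca⁺ still has 1 valence electron; N⁺ still has 4 valence electrons; P⁺ still has 4 valence electrons; C⁺ still has 3 valence electrons; Si⁺ still has 3 valence electrons.
All are still removing valence electrons, so compare the +1 ions as you would atoms: IE_2 generally rises across a period (higher Z_eff) and falls down a group (larger shell), subject to the usual subshell exceptions.
Valence configurations: Ca⁺ [Ar]4s¹, N⁺ [He]2s²2p², P⁺ [Ne]3s²3p², C⁺ [He]2s²2p¹, Si⁺ [Ne]3s²3p¹.
Approximate IE_2 values (kJ/mol): Ca 1145, N 2856, P 1907, C 2353, Si 1577.
Hence IE_2: Ca < Si < P < C < N.

Ca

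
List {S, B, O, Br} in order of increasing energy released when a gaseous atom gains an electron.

B, O, S, Br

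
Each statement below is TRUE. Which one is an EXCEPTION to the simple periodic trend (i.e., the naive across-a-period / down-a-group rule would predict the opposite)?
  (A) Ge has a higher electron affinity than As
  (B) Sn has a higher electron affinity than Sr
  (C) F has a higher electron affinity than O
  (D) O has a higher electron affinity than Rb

(A)

The general trend: electron affinity increases across a period and decreases down a group.
(A) Ge (period 4, group 14) vs As (period 4, group 15): the stated order contradicts the simple trend.
(B) Sn (period 5, group 14) vs Sr (period 5, group 2): the stated order agrees with the simple trend.
(C) F (period 2, group 17) vs O (period 2, group 16): the stated order agrees with the simple trend.
(D) O (period 2, group 16) vs Rb (period 5, group 1): the stated order agrees with the simple trend.
The exception is (A): adding an electron to As's half-filled 4p³ is unfavourable, so Ge (4p²) has the more exothermic EA.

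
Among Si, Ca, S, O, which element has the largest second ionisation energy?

Consider each +1 ion: Si⁺ still has 3 valence electrons; Ca⁺ still has 1 valence electron; S⁺ still has 5 valence electrons; O⁺ still has 5 valence electrons.
All are still removing valence electrons, so compare the +1 ions as you would atoms: IE_2 generally rises across a period (higher Z_eff) and falls down a group (larger shell), subject to the usual subshell exceptions.
Valence configurations: Si⁺ [Ne]3s²3p¹, Ca⁺ [Ar]4s¹, S⁺ [Ne]3s²3p³, O⁺ [He]2s²2p³.
Tabulated IE_2 (kJ/mol): Si 1577, Ca 1145, S 2252, O 3388.
So the second ionization energies run Ca < Si < S < O.

O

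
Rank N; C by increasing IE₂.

IE_2 is the cost of taking one more electron from the +1 cation: N⁺ still has 4 valence electrons; C⁺ still has 3 valence electrons.
All are still removing valence electrons, so compare the +1 ions as you would atoms: IE_2 generally rises across a period (higher Z_eff) and falls down a group (larger shell), subject to the usual subshell exceptions.
Valence configurations: N⁺ [He]2s²2p², C⁺ [He]2s²2p¹.
The numbers (kJ/mol): N 2856, C 2353.
Overall IE_2 order: C < N.

C < N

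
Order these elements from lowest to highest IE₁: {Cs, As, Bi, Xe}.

As is in period 4, group 15; Xe is in period 5, group 18; Cs is in period 6, group 1; Bi is in period 6, group 15.
Removing the outermost electron gets harder across a period and easier down a group.
Neither a single period nor a single group — weigh both effects.
Bi > Cs: both are in period 6; the period trend gives Bi the larger value.
As > Bi: As sits above Bi in group 15, so the down-group effect alone puts As higher.
Xe > As: period and group pull opposite ways; the across-period shift dominates (1170 vs 947 kJ/mol).
Approximate values (kJ/mol): As 947, Xe 1170, Cs 376, Bi 703.
So from lowest to highest: Cs < Bi < As < Xe.

Cs, Bi, As, Xe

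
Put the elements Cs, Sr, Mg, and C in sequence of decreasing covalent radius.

C is in period 2, group 14; Mg is in period 3, group 2; Sr is in period 5, group 2; Cs is in period 6, group 1.
Across a period the added protons contract the valence shell; down a group each new principal shell makes the atom larger.
These span different periods and groups, so the two trends combine.
Mg > C: both effects reinforce here, so Mg is clearly the larger of the two.
Sr > Mg: they share group 2; the group trend gives Sr the larger value.
Cs > Sr: both effects reinforce here, so Cs is clearly the larger of the two.
Approximate values (pm): C 75, Mg 139, Sr 185, Cs 232.
So from largest to smallest: Cs > Sr > Mg > C.

Cs > Sr > Mg > C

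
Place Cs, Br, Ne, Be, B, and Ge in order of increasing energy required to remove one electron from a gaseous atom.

Cs < Ge < B < Be < Br < Ne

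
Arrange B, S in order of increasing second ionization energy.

S < B

IE_2 is the cost of taking one more electron from the +1 cation: B⁺ still has 2 valence electrons; S⁺ still has 5 valence electrons.
All are still removing valence electrons, so compare the +1 ions as you would atoms: IE_2 generally rises across a period (higher Z_eff) and falls down a group (larger shell), subject to the usual subshell exceptions.
Valence configurations: B⁺ [He]2s², S⁺ [Ne]3s²3p³.
Approximate IE_2 values (kJ/mol): B 2427, S 2252.
Putting it together, IE_2: S < B.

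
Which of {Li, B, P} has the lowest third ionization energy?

P

The third ionization energy removes an electron from the +2 ion. For each element: Li²⁺ is already 1 electron into the core; B²⁺ still has 1 valence electron; P²⁺ still has 3 valence electrons.
Pulling an electron out of a noble-gas core costs far more than removing a remaining valence electron, so Li sits at the high end of IE_3.
Valence configurations: B²⁺ [He]2s¹, P²⁺ [Ne]3s²3p¹.
Tabulated IE_3 (kJ/mol): Li 11815, B 3660, P 2914.
Putting it together, IE_3: P < B < Li.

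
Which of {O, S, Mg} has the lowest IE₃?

S

IE_3 is the cost of taking one more electron from the +2 cation: O²⁺ still has 4 valence electrons; S²⁺ still has 4 valence electrons; Mg²⁺ is the bare [Ne] core.
Breaking into a closed-shell core is much more expensive than removing a leftover valence electron — Mg has the largest IE_3 here.
Valence configurations: O²⁺ [He]2s²2p², S²⁺ [Ne]3s²3p².
The numbers (kJ/mol): O 5300, S 3357, Mg 7733.
So the third ionization energies run S < O < Mg.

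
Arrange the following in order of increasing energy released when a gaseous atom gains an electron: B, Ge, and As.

B is in period 2, group 13; Ge is in period 4, group 14; As is in period 4, group 15.
Adding an electron releases more energy for atoms nearer the top right (short of the noble gases).
These span different periods and groups, so the two trends combine.
As > B: period and group pull opposite ways; the across-period shift dominates (78 vs 27 kJ/mol).
Ge > As: this pair runs against the simple trend — see the exception note.
Note the exception: Ge has a higher electron affinity than As, contrary to the simple trend — adding an electron to As's half-filled 4p³ is unfavourable, so Ge (4p²) has the more exothermic EA.
Approximate values (kJ/mol): B 27, Ge 119, As 78.
So from lowest to highest: B < As < Ge.

B, As, Ge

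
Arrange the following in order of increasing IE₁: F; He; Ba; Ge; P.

Ba < Ge < P < F < He

First ionization energy rises across a period (greater Z_eff holds electrons more tightly) and falls down a group (valence electrons are farther from the nucleus).
These span different periods and groups, so the two trends combine.
Ge > Ba: relative to Ba, both the across-period and down-group shifts push Ge's first ionization energy up.
P > Ge: both effects reinforce here, so P is clearly the higher of the two.
F > P: both effects reinforce here, so F is clearly the higher of the two.
He > F: relative to F, both the across-period and down-group shifts push He's first ionization energy up.
Tabulated first ionization energy (kJ/mol): He 2372, F 1681, P 1012, Ge 762, Ba 503.
So from lowest to highest: Ba < Ge < P < F < He.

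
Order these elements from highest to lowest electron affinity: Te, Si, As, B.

Te, Si, As, B

B is in period 2, group 13; Si is in period 3, group 14; As is in period 4, group 15; Te is in period 5, group 16.
EA tends to increase across a period and decrease down a group, though the pattern is less regular than for IE or radius.
A diagonal step moves right (one effect) and down (the opposite effect) at once.
As > B: the two effects oppose for this pair; the across-period effect wins (78 vs 27 kJ/mol).
Si > As: period and group pull opposite ways; the down-group shift dominates (134 vs 78 kJ/mol).
Te > Si: period and group pull opposite ways; the across-period shift dominates (190 vs 134 kJ/mol).
Tabulated electron affinity (kJ/mol): B 27, Si 134, As 78, Te 190.
So from highest to lowest: Te > Si > As > B.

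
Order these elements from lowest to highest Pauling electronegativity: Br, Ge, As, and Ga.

Ga < Ge < As < Br

Electronegativity increases across a period and decreases down a group, tracking effective nuclear charge and atomic size.
All lie in period 4, so electronegativity increases left to right.
So from lowest to highest: Ga < Ge < As < Br.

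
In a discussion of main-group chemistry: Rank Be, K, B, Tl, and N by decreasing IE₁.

N, Be, B, Tl, K

Be is in period 2, group 2; B is in period 2, group 13; N is in period 2, group 15; K is in period 4, group 1; Tl is in period 6, group 13.
Across a period the outer electron is held more tightly (higher IE₁); down a group it sits in a higher shell, more shielded, and comes off more easily.
These span different periods and groups, so the two trends combine.
Tl > K: the two effects oppose for this pair; the across-period effect wins (589 vs 419 kJ/mol).
B > Tl: B sits above Tl in group 13, so the down-group effect alone puts B higher.
Be > B: this pair runs against the simple trend — see the exception note.
N > Be: N lies to the right of Be in period 2, so the across-period effect alone puts N higher.
Note the exception: Be has a higher first ionization energy than B, contrary to the simple trend — removing B's lone 2p electron is easier than breaking Be's filled 2s².
Tabulated first ionization energy (kJ/mol): Be 900, B 801, N 1402, K 419, Tl 589.
So from highest to lowest: N > Be > B > Tl > K.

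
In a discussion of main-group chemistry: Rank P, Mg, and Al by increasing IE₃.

Al < P < Mg

IE_3 is the cost of taking one more electron from the +2 cation: P²⁺ still has 3 valence electrons; Mg²⁺ is the bare [Ne] core; Al²⁺ still has 1 valence electron.
Pulling an electron out of a noble-gas core costs far more than removing a remaining valence electron, so Mg sits at the high end of IE_3.
Valence configurations: P²⁺ [Ne]3s²3p¹, Al²⁺ [Ne]3s¹.
Approximate IE_3 values (kJ/mol): P 2914, Mg 7733, Al 2745.
Overall IE_3 order: Al < P < Mg.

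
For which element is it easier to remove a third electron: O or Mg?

O

After 2 electrons have been removed, what remains? O²⁺ still has 4 valence electrons; Mg²⁺ is the bare [Ne] core.
Core electrons are held far more tightly than valence electrons, so Mg tops the IE_3 order.
Tabulated IE_3 (kJ/mol): O 5300, Mg 7733.
So the third ionization energies run O < Mg.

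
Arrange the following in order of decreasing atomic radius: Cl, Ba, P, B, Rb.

B is in period 2, group 13; P is in period 3, group 15; Cl is in period 3, group 17; Rb is in period 5, group 1; Ba is in period 6, group 2.
Atomic radius shrinks across a period as nuclear charge pulls the same shell inward, and grows down a group as new shells are added.
Here both period and group differ, so the two effects have to be weighed against each other.
Cl > B: the two effects oppose for this pair; the down-group effect wins (99 vs 85 pm).
P > Cl: both are in period 3; the period trend gives P the larger value.
Ba > P: both effects reinforce here, so Ba is clearly the larger of the two.
Rb > Ba: period and group pull opposite ways; the across-period shift dominates (210 vs 196 pm).
Tabulated atomic radius (pm): B 85, P 111, Cl 99, Rb 210, Ba 196.
So from largest to smallest: Rb > Ba > P > Cl > B.

Rb > Ba > P > Cl > B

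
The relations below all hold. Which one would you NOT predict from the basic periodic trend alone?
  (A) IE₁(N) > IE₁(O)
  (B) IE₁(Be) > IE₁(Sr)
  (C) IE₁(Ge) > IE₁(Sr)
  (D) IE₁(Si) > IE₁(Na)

(A)

The general trend: first ionisation energy increases across a period and decreases down a group.
(A) N (period 2, group 15) vs O (period 2, group 16): the stated order contradicts the simple trend.
(B) Be (period 2, group 2) vs Sr (period 5, group 2): the stated order agrees with the simple trend.
(C) Ge (period 4, group 14) vs Sr (period 5, group 2): the stated order agrees with the simple trend.
(D) Si (period 3, group 14) vs Na (period 3, group 1): the stated order agrees with the simple trend.
The exception is (A): pairing an electron in O's 2p⁴ costs repulsion energy, so O ionizes more easily than half-filled N (2p³).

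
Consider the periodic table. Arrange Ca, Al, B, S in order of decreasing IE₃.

Ca > B > S > Al

The third ionization energy removes an electron from the +2 ion. For each element: Ca²⁺ is the bare [Ar] core; Al²⁺ still has 1 valence electron; B²⁺ still has 1 valence electron; S²⁺ still has 4 valence electrons.
Core electrons are held far more tightly than valence electrons, so Ca tops the IE_3 order.
Valence configurations: Al²⁺ [Ne]3s¹, B²⁺ [He]2s¹, S²⁺ [Ne]3s²3p².
Approximate IE_3 values (kJ/mol): Ca 4912, Al 2745, B 3660, S 3357.
Overall IE_3 order: Al < S < B < Ca.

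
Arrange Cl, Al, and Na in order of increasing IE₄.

IE_4 is the cost of taking one more electron from the +3 cation: Cl³⁺ still has 4 valence electrons; Al³⁺ is the bare [Ne] core; Na³⁺ is already 2 electrons into the core.
Pulling an electron out of a noble-gas core costs far more than removing a remaining valence electron, so Na and Al sit at the high end of IE_4.
The numbers (kJ/mol): Cl 5159, Al 11577, Na 9543.
So the fourth ionization energies run Cl < Na < Al.

Cl < Na < Al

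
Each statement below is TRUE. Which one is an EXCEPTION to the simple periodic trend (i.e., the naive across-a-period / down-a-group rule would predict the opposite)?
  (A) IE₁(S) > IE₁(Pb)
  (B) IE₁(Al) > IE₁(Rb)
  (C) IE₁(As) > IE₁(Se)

The general trend: IE₁ increases across a period and decreases down a group.
(A) S (period 3, group 16) vs Pb (period 6, group 14): the stated order agrees with the simple trend.
(B) Al (period 3, group 13) vs Rb (period 5, group 1): the stated order agrees with the simple trend.
(C) As (period 4, group 15) vs Se (period 4, group 16): the stated order contradicts the simple trend.
The exception is (C): Se (4p⁴) ionizes more easily than half-filled As (4p³).

(C)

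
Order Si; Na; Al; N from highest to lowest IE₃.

Consider each +2 ion: Si²⁺ still has 2 valence electrons; Na²⁺ is already 1 electron into the core; Al²⁺ still has 1 valence electron; N²⁺ still has 3 valence electrons.
Core electrons are held far more tightly than valence electrons, so Na tops the IE_3 order.
Valence configurations: Si²⁺ [Ne]3s², Al²⁺ [Ne]3s¹, N²⁺ [He]2s²2p¹.
Tabulated IE_3 (kJ/mol): Si 3232, Na 6910, Al 2745, N 4578.
Hence IE_3: Al < Si < N < Na.

Na > N > Si > Al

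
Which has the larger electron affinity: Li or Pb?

Li

Li is in period 2, group 1; Pb is in period 6, group 14.
EA tends to increase across a period and decrease down a group, though the pattern is less regular than for IE or radius.
These span different periods and groups, so the two trends combine.
Li > Pb: period and group pull opposite ways; the down-group shift dominates (60 vs 35 kJ/mol).
Approximate values (kJ/mol): Li 60, Pb 35.
So Li has the larger electron affinity (Li > Pb).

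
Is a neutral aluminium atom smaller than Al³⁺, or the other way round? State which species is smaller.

Al³⁺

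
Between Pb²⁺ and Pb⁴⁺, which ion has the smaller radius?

Pb⁴⁺

Both ions have Z = 82 protons, but Pb⁴⁺ has lost more electrons, so its remaining electrons feel a larger effective nuclear charge per electron and are pulled in more tightly.
Higher positive charge → smaller ion, so Pb²⁺ > Pb⁴⁺.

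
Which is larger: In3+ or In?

Forming In3+ removes 3 electrons from In. Fewer electrons for the same nuclear charge means less shielding and a higher Z_eff on the remaining electrons, and for main-group metals the entire outer shell is lost.
A cation is smaller than its parent atom: In3+ < In.

In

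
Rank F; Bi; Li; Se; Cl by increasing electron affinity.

Li is in period 2, group 1; F is in period 2, group 17; Cl is in period 3, group 17; Se is in period 4, group 16; Bi is in period 6, group 15.
Adding an electron releases more energy for atoms nearer the top right (short of the noble gases).
Here both period and group differ, so the two effects have to be weighed against each other.
Bi > Li: period and group pull opposite ways; the across-period shift dominates (91 vs 60 kJ/mol).
Se > Bi: both effects reinforce here, so Se is clearly the higher of the two.
F > Se: relative to Se, both the across-period and down-group shifts push F's electron affinity up.
Cl > F: this pair runs against the simple trend — see the exception note.
Note the exception: Cl has a higher electron affinity than F, contrary to the simple trend — F's small 2p subshell makes the incoming electron feel strong e⁻–e⁻ repulsion, so Cl actually releases more energy on gaining an electron.
Approximate values (kJ/mol): Li 60, F 328, Cl 349, Se 195, Bi 91.
So from lowest to highest: Li < Bi < Se < F < Cl.

Li < Bi < Se < F < Cl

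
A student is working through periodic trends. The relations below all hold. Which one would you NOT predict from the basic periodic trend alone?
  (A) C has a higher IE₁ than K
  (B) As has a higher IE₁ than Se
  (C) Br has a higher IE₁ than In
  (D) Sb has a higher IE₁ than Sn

(B)

The general trend: IE₁ increases across a period and decreases down a group.
(A) C (period 2, group 14) vs K (period 4, group 1): the stated order agrees with the simple trend.
(B) As (period 4, group 15) vs Se (period 4, group 16): the stated order contradicts the simple trend.
(C) Br (period 4, group 17) vs In (period 5, group 13): the stated order agrees with the simple trend.
(D) Sb (period 5, group 15) vs Sn (period 5, group 14): the stated order agrees with the simple trend.
The exception is (B): Se (4p⁴) ionizes more easily than half-filled As (4p³).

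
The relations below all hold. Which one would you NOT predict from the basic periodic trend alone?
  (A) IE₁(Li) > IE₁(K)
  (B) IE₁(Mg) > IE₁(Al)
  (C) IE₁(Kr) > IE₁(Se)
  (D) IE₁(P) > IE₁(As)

(B)

The general trend: first ionization energy increases across a period and decreases down a group.
(A) Li (period 2, group 1) vs K (period 4, group 1): the stated order agrees with the simple trend.
(B) Mg (period 3, group 2) vs Al (period 3, group 13): the stated order contradicts the simple trend.
(C) Kr (period 4, group 18) vs Se (period 4, group 16): the stated order agrees with the simple trend.
(D) P (period 3, group 15) vs As (period 4, group 15): the stated order agrees with the simple trend.
The exception is (B): Al's single 3p electron is easier to remove than one from Mg's filled 3s².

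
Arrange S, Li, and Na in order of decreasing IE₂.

Li > Na > S

After 1 electron has been removed, what remains? S⁺ still has 5 valence electrons; Li⁺ is the bare [He] core; Na⁺ is the bare [Ne] core.
Pulling an electron out of a noble-gas core costs far more than removing a remaining valence electron, so Na and Li sit at the high end of IE_2.
Approximate IE_2 values (kJ/mol): S 2252, Li 7298, Na 4562.
So the second ionization energies run S < Na < Li.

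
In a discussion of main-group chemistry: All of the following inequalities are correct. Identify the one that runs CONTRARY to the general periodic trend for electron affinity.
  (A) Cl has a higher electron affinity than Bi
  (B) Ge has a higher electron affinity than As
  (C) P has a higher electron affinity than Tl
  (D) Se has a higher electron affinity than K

The general trend: electron affinity increases across a period and decreases down a group.
(A) Cl (period 3, group 17) vs Bi (period 6, group 15): the stated order agrees with the simple trend.
(B) Ge (period 4, group 14) vs As (period 4, group 15): the stated order contradicts the simple trend.
(C) P (period 3, group 15) vs Tl (period 6, group 13): the stated order agrees with the simple trend.
(D) Se (period 4, group 16) vs K (period 4, group 1): the stated order agrees with the simple trend.
The exception is (B): adding an electron to As's half-filled 4p³ is unfavourable, so Ge (4p²) has the more exothermic EA.

(B)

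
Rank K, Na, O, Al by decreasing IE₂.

Na > O > K > Al

The second ionization energy removes an electron from the +1 ion. For each element: K⁺ is the bare [Ar] core; Na⁺ is the bare [Ne] core; O⁺ still has 5 valence electrons; Al⁺ still has 2 valence electrons.
Usually core removal costs more than valence removal, but here the competition is close: a tightly held n=2 valence electron can cost more to remove than an n=3 core electron, so the actual values have to decide it.
Valence configurations: O⁺ [He]2s²2p³, Al⁺ [Ne]3s².
Approximate IE_2 values (kJ/mol): K 3052, Na 4562, O 3388, Al 1817.
Hence IE_2: Al < K < O < Na.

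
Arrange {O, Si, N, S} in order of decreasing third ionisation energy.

O > N > S > Si

IE_3 is the cost of taking one more electron from the +2 cation: O²⁺ still has 4 valence electrons; Si²⁺ still has 2 valence electrons; N²⁺ still has 3 valence electrons; S²⁺ still has 4 valence electrons.
All are still removing valence electrons, so compare the +2 ions as you would atoms: IE_3 generally rises across a period (higher Z_eff) and falls down a group (larger shell), subject to the usual subshell exceptions.
Valence configurations: O²⁺ [He]2s²2p², Si²⁺ [Ne]3s², N²⁺ [He]2s²2p¹, S²⁺ [Ne]3s²3p².
Tabulated IE_3 (kJ/mol): O 5300, Si 3232, N 4578, S 3357.
Overall IE_3 order: Si < S < N < O.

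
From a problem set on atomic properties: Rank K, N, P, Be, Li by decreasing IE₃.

After 2 electrons have been removed, what remains? K²⁺ is already 1 electron into the core; N²⁺ still has 3 valence electrons; P²⁺ still has 3 valence electrons; Be²⁺ is the bare [He] core; Li²⁺ is already 1 electron into the core.
Usually core removal costs more than valence removal, but here the competition is close: a tightly held n=2 valence electron can cost more to remove than an n=3 core electron, so the actual values have to decide it.
Valence configurations: N²⁺ [He]2s²2p¹, P²⁺ [Ne]3s²3p¹.
Approximate IE_3 values (kJ/mol): K 4420, N 4578, P 2914, Be 14849, Li 11815.
So the third ionization energies run P < K < N < Li < Be.

Be, Li, N, K, P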